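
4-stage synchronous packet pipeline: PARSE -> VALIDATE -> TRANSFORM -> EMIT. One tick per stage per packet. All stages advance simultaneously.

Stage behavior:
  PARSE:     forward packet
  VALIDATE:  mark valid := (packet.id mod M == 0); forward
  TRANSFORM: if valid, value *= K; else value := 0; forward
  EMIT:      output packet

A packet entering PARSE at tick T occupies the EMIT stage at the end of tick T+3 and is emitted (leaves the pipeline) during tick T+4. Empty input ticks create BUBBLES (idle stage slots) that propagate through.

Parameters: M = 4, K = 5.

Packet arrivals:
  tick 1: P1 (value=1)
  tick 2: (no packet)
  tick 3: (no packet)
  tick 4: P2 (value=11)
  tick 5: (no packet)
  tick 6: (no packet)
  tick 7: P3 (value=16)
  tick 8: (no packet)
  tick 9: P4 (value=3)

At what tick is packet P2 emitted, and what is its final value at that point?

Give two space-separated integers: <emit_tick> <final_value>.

Tick 1: [PARSE:P1(v=1,ok=F), VALIDATE:-, TRANSFORM:-, EMIT:-] out:-; in:P1
Tick 2: [PARSE:-, VALIDATE:P1(v=1,ok=F), TRANSFORM:-, EMIT:-] out:-; in:-
Tick 3: [PARSE:-, VALIDATE:-, TRANSFORM:P1(v=0,ok=F), EMIT:-] out:-; in:-
Tick 4: [PARSE:P2(v=11,ok=F), VALIDATE:-, TRANSFORM:-, EMIT:P1(v=0,ok=F)] out:-; in:P2
Tick 5: [PARSE:-, VALIDATE:P2(v=11,ok=F), TRANSFORM:-, EMIT:-] out:P1(v=0); in:-
Tick 6: [PARSE:-, VALIDATE:-, TRANSFORM:P2(v=0,ok=F), EMIT:-] out:-; in:-
Tick 7: [PARSE:P3(v=16,ok=F), VALIDATE:-, TRANSFORM:-, EMIT:P2(v=0,ok=F)] out:-; in:P3
Tick 8: [PARSE:-, VALIDATE:P3(v=16,ok=F), TRANSFORM:-, EMIT:-] out:P2(v=0); in:-
Tick 9: [PARSE:P4(v=3,ok=F), VALIDATE:-, TRANSFORM:P3(v=0,ok=F), EMIT:-] out:-; in:P4
Tick 10: [PARSE:-, VALIDATE:P4(v=3,ok=T), TRANSFORM:-, EMIT:P3(v=0,ok=F)] out:-; in:-
Tick 11: [PARSE:-, VALIDATE:-, TRANSFORM:P4(v=15,ok=T), EMIT:-] out:P3(v=0); in:-
Tick 12: [PARSE:-, VALIDATE:-, TRANSFORM:-, EMIT:P4(v=15,ok=T)] out:-; in:-
Tick 13: [PARSE:-, VALIDATE:-, TRANSFORM:-, EMIT:-] out:P4(v=15); in:-
P2: arrives tick 4, valid=False (id=2, id%4=2), emit tick 8, final value 0

Answer: 8 0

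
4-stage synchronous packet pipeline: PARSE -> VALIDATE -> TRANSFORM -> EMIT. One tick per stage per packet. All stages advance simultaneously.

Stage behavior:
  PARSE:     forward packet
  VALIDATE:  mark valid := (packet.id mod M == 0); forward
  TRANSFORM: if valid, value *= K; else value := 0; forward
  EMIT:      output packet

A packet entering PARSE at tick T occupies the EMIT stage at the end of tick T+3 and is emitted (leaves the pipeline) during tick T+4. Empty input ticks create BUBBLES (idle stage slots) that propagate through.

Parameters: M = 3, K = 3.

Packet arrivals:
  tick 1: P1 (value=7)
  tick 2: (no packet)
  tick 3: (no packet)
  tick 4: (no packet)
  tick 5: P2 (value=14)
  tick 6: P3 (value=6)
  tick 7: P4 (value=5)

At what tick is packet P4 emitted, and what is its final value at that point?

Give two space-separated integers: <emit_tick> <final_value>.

Answer: 11 0

Derivation:
Tick 1: [PARSE:P1(v=7,ok=F), VALIDATE:-, TRANSFORM:-, EMIT:-] out:-; in:P1
Tick 2: [PARSE:-, VALIDATE:P1(v=7,ok=F), TRANSFORM:-, EMIT:-] out:-; in:-
Tick 3: [PARSE:-, VALIDATE:-, TRANSFORM:P1(v=0,ok=F), EMIT:-] out:-; in:-
Tick 4: [PARSE:-, VALIDATE:-, TRANSFORM:-, EMIT:P1(v=0,ok=F)] out:-; in:-
Tick 5: [PARSE:P2(v=14,ok=F), VALIDATE:-, TRANSFORM:-, EMIT:-] out:P1(v=0); in:P2
Tick 6: [PARSE:P3(v=6,ok=F), VALIDATE:P2(v=14,ok=F), TRANSFORM:-, EMIT:-] out:-; in:P3
Tick 7: [PARSE:P4(v=5,ok=F), VALIDATE:P3(v=6,ok=T), TRANSFORM:P2(v=0,ok=F), EMIT:-] out:-; in:P4
Tick 8: [PARSE:-, VALIDATE:P4(v=5,ok=F), TRANSFORM:P3(v=18,ok=T), EMIT:P2(v=0,ok=F)] out:-; in:-
Tick 9: [PARSE:-, VALIDATE:-, TRANSFORM:P4(v=0,ok=F), EMIT:P3(v=18,ok=T)] out:P2(v=0); in:-
Tick 10: [PARSE:-, VALIDATE:-, TRANSFORM:-, EMIT:P4(v=0,ok=F)] out:P3(v=18); in:-
Tick 11: [PARSE:-, VALIDATE:-, TRANSFORM:-, EMIT:-] out:P4(v=0); in:-
P4: arrives tick 7, valid=False (id=4, id%3=1), emit tick 11, final value 0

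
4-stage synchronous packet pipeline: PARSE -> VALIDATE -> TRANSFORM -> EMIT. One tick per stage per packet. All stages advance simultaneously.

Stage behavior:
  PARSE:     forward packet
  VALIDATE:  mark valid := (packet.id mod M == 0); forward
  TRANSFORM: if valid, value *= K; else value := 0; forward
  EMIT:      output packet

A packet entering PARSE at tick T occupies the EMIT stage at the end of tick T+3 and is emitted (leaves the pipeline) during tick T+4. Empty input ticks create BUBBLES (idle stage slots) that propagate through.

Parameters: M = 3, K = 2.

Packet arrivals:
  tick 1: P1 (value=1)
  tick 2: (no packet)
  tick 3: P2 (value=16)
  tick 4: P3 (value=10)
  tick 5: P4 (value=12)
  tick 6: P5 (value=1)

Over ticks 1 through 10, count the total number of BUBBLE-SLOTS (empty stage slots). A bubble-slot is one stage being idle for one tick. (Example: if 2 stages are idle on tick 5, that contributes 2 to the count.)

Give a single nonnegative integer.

Answer: 20

Derivation:
Tick 1: [PARSE:P1(v=1,ok=F), VALIDATE:-, TRANSFORM:-, EMIT:-] out:-; bubbles=3
Tick 2: [PARSE:-, VALIDATE:P1(v=1,ok=F), TRANSFORM:-, EMIT:-] out:-; bubbles=3
Tick 3: [PARSE:P2(v=16,ok=F), VALIDATE:-, TRANSFORM:P1(v=0,ok=F), EMIT:-] out:-; bubbles=2
Tick 4: [PARSE:P3(v=10,ok=F), VALIDATE:P2(v=16,ok=F), TRANSFORM:-, EMIT:P1(v=0,ok=F)] out:-; bubbles=1
Tick 5: [PARSE:P4(v=12,ok=F), VALIDATE:P3(v=10,ok=T), TRANSFORM:P2(v=0,ok=F), EMIT:-] out:P1(v=0); bubbles=1
Tick 6: [PARSE:P5(v=1,ok=F), VALIDATE:P4(v=12,ok=F), TRANSFORM:P3(v=20,ok=T), EMIT:P2(v=0,ok=F)] out:-; bubbles=0
Tick 7: [PARSE:-, VALIDATE:P5(v=1,ok=F), TRANSFORM:P4(v=0,ok=F), EMIT:P3(v=20,ok=T)] out:P2(v=0); bubbles=1
Tick 8: [PARSE:-, VALIDATE:-, TRANSFORM:P5(v=0,ok=F), EMIT:P4(v=0,ok=F)] out:P3(v=20); bubbles=2
Tick 9: [PARSE:-, VALIDATE:-, TRANSFORM:-, EMIT:P5(v=0,ok=F)] out:P4(v=0); bubbles=3
Tick 10: [PARSE:-, VALIDATE:-, TRANSFORM:-, EMIT:-] out:P5(v=0); bubbles=4
Total bubble-slots: 20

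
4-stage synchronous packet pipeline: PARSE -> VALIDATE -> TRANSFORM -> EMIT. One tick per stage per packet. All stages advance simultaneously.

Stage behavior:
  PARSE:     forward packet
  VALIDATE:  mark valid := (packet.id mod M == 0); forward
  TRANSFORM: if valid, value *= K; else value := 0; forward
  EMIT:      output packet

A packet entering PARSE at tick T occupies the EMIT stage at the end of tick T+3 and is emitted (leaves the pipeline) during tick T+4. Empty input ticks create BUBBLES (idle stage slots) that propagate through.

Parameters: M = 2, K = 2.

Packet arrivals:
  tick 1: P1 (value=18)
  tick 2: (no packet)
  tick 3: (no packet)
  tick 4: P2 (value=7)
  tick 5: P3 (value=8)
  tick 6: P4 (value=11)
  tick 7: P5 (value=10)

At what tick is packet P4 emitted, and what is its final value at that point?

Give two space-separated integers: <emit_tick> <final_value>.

Answer: 10 22

Derivation:
Tick 1: [PARSE:P1(v=18,ok=F), VALIDATE:-, TRANSFORM:-, EMIT:-] out:-; in:P1
Tick 2: [PARSE:-, VALIDATE:P1(v=18,ok=F), TRANSFORM:-, EMIT:-] out:-; in:-
Tick 3: [PARSE:-, VALIDATE:-, TRANSFORM:P1(v=0,ok=F), EMIT:-] out:-; in:-
Tick 4: [PARSE:P2(v=7,ok=F), VALIDATE:-, TRANSFORM:-, EMIT:P1(v=0,ok=F)] out:-; in:P2
Tick 5: [PARSE:P3(v=8,ok=F), VALIDATE:P2(v=7,ok=T), TRANSFORM:-, EMIT:-] out:P1(v=0); in:P3
Tick 6: [PARSE:P4(v=11,ok=F), VALIDATE:P3(v=8,ok=F), TRANSFORM:P2(v=14,ok=T), EMIT:-] out:-; in:P4
Tick 7: [PARSE:P5(v=10,ok=F), VALIDATE:P4(v=11,ok=T), TRANSFORM:P3(v=0,ok=F), EMIT:P2(v=14,ok=T)] out:-; in:P5
Tick 8: [PARSE:-, VALIDATE:P5(v=10,ok=F), TRANSFORM:P4(v=22,ok=T), EMIT:P3(v=0,ok=F)] out:P2(v=14); in:-
Tick 9: [PARSE:-, VALIDATE:-, TRANSFORM:P5(v=0,ok=F), EMIT:P4(v=22,ok=T)] out:P3(v=0); in:-
Tick 10: [PARSE:-, VALIDATE:-, TRANSFORM:-, EMIT:P5(v=0,ok=F)] out:P4(v=22); in:-
Tick 11: [PARSE:-, VALIDATE:-, TRANSFORM:-, EMIT:-] out:P5(v=0); in:-
P4: arrives tick 6, valid=True (id=4, id%2=0), emit tick 10, final value 22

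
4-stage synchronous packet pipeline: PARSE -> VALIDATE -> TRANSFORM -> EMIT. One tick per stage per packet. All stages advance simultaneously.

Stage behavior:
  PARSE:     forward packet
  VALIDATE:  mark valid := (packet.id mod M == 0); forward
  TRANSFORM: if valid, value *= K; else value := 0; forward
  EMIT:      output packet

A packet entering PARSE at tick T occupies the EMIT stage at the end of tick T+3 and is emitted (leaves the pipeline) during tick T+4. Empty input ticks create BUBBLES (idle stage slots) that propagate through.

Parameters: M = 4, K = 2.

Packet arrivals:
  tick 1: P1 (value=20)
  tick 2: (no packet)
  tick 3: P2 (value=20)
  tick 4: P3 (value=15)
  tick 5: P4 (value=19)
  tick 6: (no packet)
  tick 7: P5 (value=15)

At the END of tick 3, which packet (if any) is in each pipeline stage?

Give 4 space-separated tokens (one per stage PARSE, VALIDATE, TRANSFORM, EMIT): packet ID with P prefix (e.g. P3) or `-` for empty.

Tick 1: [PARSE:P1(v=20,ok=F), VALIDATE:-, TRANSFORM:-, EMIT:-] out:-; in:P1
Tick 2: [PARSE:-, VALIDATE:P1(v=20,ok=F), TRANSFORM:-, EMIT:-] out:-; in:-
Tick 3: [PARSE:P2(v=20,ok=F), VALIDATE:-, TRANSFORM:P1(v=0,ok=F), EMIT:-] out:-; in:P2
At end of tick 3: ['P2', '-', 'P1', '-']

Answer: P2 - P1 -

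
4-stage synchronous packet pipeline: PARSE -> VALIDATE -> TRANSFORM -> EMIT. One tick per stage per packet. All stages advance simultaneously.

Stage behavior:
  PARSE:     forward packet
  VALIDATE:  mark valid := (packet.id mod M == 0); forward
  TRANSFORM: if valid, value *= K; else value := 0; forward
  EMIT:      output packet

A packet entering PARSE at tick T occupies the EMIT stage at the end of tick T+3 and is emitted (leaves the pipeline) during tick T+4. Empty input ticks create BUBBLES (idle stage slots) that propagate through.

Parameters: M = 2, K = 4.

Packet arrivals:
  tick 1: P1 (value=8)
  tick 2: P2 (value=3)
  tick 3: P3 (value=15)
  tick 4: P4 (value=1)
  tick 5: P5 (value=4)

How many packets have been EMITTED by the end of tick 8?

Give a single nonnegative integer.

Tick 1: [PARSE:P1(v=8,ok=F), VALIDATE:-, TRANSFORM:-, EMIT:-] out:-; in:P1
Tick 2: [PARSE:P2(v=3,ok=F), VALIDATE:P1(v=8,ok=F), TRANSFORM:-, EMIT:-] out:-; in:P2
Tick 3: [PARSE:P3(v=15,ok=F), VALIDATE:P2(v=3,ok=T), TRANSFORM:P1(v=0,ok=F), EMIT:-] out:-; in:P3
Tick 4: [PARSE:P4(v=1,ok=F), VALIDATE:P3(v=15,ok=F), TRANSFORM:P2(v=12,ok=T), EMIT:P1(v=0,ok=F)] out:-; in:P4
Tick 5: [PARSE:P5(v=4,ok=F), VALIDATE:P4(v=1,ok=T), TRANSFORM:P3(v=0,ok=F), EMIT:P2(v=12,ok=T)] out:P1(v=0); in:P5
Tick 6: [PARSE:-, VALIDATE:P5(v=4,ok=F), TRANSFORM:P4(v=4,ok=T), EMIT:P3(v=0,ok=F)] out:P2(v=12); in:-
Tick 7: [PARSE:-, VALIDATE:-, TRANSFORM:P5(v=0,ok=F), EMIT:P4(v=4,ok=T)] out:P3(v=0); in:-
Tick 8: [PARSE:-, VALIDATE:-, TRANSFORM:-, EMIT:P5(v=0,ok=F)] out:P4(v=4); in:-
Emitted by tick 8: ['P1', 'P2', 'P3', 'P4']

Answer: 4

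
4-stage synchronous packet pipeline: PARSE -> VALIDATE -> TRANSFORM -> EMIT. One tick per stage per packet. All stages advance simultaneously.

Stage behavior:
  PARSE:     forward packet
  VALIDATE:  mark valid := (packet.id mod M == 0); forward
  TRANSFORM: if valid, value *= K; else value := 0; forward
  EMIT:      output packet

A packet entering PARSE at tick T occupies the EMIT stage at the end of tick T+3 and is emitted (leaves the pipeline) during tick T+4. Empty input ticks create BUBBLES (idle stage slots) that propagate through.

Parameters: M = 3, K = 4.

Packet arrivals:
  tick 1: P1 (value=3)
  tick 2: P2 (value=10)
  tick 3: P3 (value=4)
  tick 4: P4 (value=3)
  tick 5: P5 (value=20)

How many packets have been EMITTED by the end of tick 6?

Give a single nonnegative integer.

Answer: 2

Derivation:
Tick 1: [PARSE:P1(v=3,ok=F), VALIDATE:-, TRANSFORM:-, EMIT:-] out:-; in:P1
Tick 2: [PARSE:P2(v=10,ok=F), VALIDATE:P1(v=3,ok=F), TRANSFORM:-, EMIT:-] out:-; in:P2
Tick 3: [PARSE:P3(v=4,ok=F), VALIDATE:P2(v=10,ok=F), TRANSFORM:P1(v=0,ok=F), EMIT:-] out:-; in:P3
Tick 4: [PARSE:P4(v=3,ok=F), VALIDATE:P3(v=4,ok=T), TRANSFORM:P2(v=0,ok=F), EMIT:P1(v=0,ok=F)] out:-; in:P4
Tick 5: [PARSE:P5(v=20,ok=F), VALIDATE:P4(v=3,ok=F), TRANSFORM:P3(v=16,ok=T), EMIT:P2(v=0,ok=F)] out:P1(v=0); in:P5
Tick 6: [PARSE:-, VALIDATE:P5(v=20,ok=F), TRANSFORM:P4(v=0,ok=F), EMIT:P3(v=16,ok=T)] out:P2(v=0); in:-
Emitted by tick 6: ['P1', 'P2']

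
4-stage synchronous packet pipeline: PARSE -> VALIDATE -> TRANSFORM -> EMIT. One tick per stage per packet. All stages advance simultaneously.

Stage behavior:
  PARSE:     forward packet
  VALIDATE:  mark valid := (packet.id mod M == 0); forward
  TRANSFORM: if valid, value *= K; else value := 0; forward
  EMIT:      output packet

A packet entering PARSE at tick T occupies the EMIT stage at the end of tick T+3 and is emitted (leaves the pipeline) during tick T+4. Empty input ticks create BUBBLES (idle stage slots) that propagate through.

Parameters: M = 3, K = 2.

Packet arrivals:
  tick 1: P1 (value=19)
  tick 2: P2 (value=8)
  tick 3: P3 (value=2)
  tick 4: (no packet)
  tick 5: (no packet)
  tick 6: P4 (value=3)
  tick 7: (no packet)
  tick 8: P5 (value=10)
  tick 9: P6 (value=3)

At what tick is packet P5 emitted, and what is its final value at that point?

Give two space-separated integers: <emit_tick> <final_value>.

Tick 1: [PARSE:P1(v=19,ok=F), VALIDATE:-, TRANSFORM:-, EMIT:-] out:-; in:P1
Tick 2: [PARSE:P2(v=8,ok=F), VALIDATE:P1(v=19,ok=F), TRANSFORM:-, EMIT:-] out:-; in:P2
Tick 3: [PARSE:P3(v=2,ok=F), VALIDATE:P2(v=8,ok=F), TRANSFORM:P1(v=0,ok=F), EMIT:-] out:-; in:P3
Tick 4: [PARSE:-, VALIDATE:P3(v=2,ok=T), TRANSFORM:P2(v=0,ok=F), EMIT:P1(v=0,ok=F)] out:-; in:-
Tick 5: [PARSE:-, VALIDATE:-, TRANSFORM:P3(v=4,ok=T), EMIT:P2(v=0,ok=F)] out:P1(v=0); in:-
Tick 6: [PARSE:P4(v=3,ok=F), VALIDATE:-, TRANSFORM:-, EMIT:P3(v=4,ok=T)] out:P2(v=0); in:P4
Tick 7: [PARSE:-, VALIDATE:P4(v=3,ok=F), TRANSFORM:-, EMIT:-] out:P3(v=4); in:-
Tick 8: [PARSE:P5(v=10,ok=F), VALIDATE:-, TRANSFORM:P4(v=0,ok=F), EMIT:-] out:-; in:P5
Tick 9: [PARSE:P6(v=3,ok=F), VALIDATE:P5(v=10,ok=F), TRANSFORM:-, EMIT:P4(v=0,ok=F)] out:-; in:P6
Tick 10: [PARSE:-, VALIDATE:P6(v=3,ok=T), TRANSFORM:P5(v=0,ok=F), EMIT:-] out:P4(v=0); in:-
Tick 11: [PARSE:-, VALIDATE:-, TRANSFORM:P6(v=6,ok=T), EMIT:P5(v=0,ok=F)] out:-; in:-
Tick 12: [PARSE:-, VALIDATE:-, TRANSFORM:-, EMIT:P6(v=6,ok=T)] out:P5(v=0); in:-
Tick 13: [PARSE:-, VALIDATE:-, TRANSFORM:-, EMIT:-] out:P6(v=6); in:-
P5: arrives tick 8, valid=False (id=5, id%3=2), emit tick 12, final value 0

Answer: 12 0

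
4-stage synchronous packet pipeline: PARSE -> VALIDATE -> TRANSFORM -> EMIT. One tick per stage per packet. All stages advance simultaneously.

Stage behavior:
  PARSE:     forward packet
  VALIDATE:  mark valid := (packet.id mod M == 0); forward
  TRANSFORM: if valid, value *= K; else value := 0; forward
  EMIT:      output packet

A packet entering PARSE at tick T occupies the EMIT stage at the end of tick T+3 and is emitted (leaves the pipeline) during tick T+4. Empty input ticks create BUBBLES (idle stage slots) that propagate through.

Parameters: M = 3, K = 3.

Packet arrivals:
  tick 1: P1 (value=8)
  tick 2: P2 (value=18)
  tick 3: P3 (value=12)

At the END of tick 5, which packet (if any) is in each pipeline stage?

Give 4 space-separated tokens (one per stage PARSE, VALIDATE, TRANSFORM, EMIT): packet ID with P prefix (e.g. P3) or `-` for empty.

Tick 1: [PARSE:P1(v=8,ok=F), VALIDATE:-, TRANSFORM:-, EMIT:-] out:-; in:P1
Tick 2: [PARSE:P2(v=18,ok=F), VALIDATE:P1(v=8,ok=F), TRANSFORM:-, EMIT:-] out:-; in:P2
Tick 3: [PARSE:P3(v=12,ok=F), VALIDATE:P2(v=18,ok=F), TRANSFORM:P1(v=0,ok=F), EMIT:-] out:-; in:P3
Tick 4: [PARSE:-, VALIDATE:P3(v=12,ok=T), TRANSFORM:P2(v=0,ok=F), EMIT:P1(v=0,ok=F)] out:-; in:-
Tick 5: [PARSE:-, VALIDATE:-, TRANSFORM:P3(v=36,ok=T), EMIT:P2(v=0,ok=F)] out:P1(v=0); in:-
At end of tick 5: ['-', '-', 'P3', 'P2']

Answer: - - P3 P2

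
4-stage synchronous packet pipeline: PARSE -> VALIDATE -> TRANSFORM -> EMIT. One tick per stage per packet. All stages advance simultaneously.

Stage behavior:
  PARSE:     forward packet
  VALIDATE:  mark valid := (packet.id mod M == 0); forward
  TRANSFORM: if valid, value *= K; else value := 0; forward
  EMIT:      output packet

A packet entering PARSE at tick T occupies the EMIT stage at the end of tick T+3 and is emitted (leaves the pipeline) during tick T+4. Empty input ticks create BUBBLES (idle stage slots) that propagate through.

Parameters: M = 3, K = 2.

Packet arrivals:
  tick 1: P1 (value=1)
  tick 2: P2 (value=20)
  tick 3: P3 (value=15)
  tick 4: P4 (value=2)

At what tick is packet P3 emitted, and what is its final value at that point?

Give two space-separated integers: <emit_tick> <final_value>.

Tick 1: [PARSE:P1(v=1,ok=F), VALIDATE:-, TRANSFORM:-, EMIT:-] out:-; in:P1
Tick 2: [PARSE:P2(v=20,ok=F), VALIDATE:P1(v=1,ok=F), TRANSFORM:-, EMIT:-] out:-; in:P2
Tick 3: [PARSE:P3(v=15,ok=F), VALIDATE:P2(v=20,ok=F), TRANSFORM:P1(v=0,ok=F), EMIT:-] out:-; in:P3
Tick 4: [PARSE:P4(v=2,ok=F), VALIDATE:P3(v=15,ok=T), TRANSFORM:P2(v=0,ok=F), EMIT:P1(v=0,ok=F)] out:-; in:P4
Tick 5: [PARSE:-, VALIDATE:P4(v=2,ok=F), TRANSFORM:P3(v=30,ok=T), EMIT:P2(v=0,ok=F)] out:P1(v=0); in:-
Tick 6: [PARSE:-, VALIDATE:-, TRANSFORM:P4(v=0,ok=F), EMIT:P3(v=30,ok=T)] out:P2(v=0); in:-
Tick 7: [PARSE:-, VALIDATE:-, TRANSFORM:-, EMIT:P4(v=0,ok=F)] out:P3(v=30); in:-
Tick 8: [PARSE:-, VALIDATE:-, TRANSFORM:-, EMIT:-] out:P4(v=0); in:-
P3: arrives tick 3, valid=True (id=3, id%3=0), emit tick 7, final value 30

Answer: 7 30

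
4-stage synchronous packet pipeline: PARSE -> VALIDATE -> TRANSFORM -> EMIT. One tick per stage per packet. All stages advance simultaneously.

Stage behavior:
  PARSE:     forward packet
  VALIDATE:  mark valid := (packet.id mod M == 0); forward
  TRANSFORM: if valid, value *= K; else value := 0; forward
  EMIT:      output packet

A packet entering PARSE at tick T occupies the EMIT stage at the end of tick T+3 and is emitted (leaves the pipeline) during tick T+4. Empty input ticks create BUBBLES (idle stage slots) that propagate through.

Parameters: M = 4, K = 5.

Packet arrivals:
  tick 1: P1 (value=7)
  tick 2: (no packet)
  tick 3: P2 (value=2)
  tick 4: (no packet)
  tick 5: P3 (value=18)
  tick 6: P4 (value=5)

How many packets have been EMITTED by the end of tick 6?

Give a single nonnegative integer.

Tick 1: [PARSE:P1(v=7,ok=F), VALIDATE:-, TRANSFORM:-, EMIT:-] out:-; in:P1
Tick 2: [PARSE:-, VALIDATE:P1(v=7,ok=F), TRANSFORM:-, EMIT:-] out:-; in:-
Tick 3: [PARSE:P2(v=2,ok=F), VALIDATE:-, TRANSFORM:P1(v=0,ok=F), EMIT:-] out:-; in:P2
Tick 4: [PARSE:-, VALIDATE:P2(v=2,ok=F), TRANSFORM:-, EMIT:P1(v=0,ok=F)] out:-; in:-
Tick 5: [PARSE:P3(v=18,ok=F), VALIDATE:-, TRANSFORM:P2(v=0,ok=F), EMIT:-] out:P1(v=0); in:P3
Tick 6: [PARSE:P4(v=5,ok=F), VALIDATE:P3(v=18,ok=F), TRANSFORM:-, EMIT:P2(v=0,ok=F)] out:-; in:P4
Emitted by tick 6: ['P1']

Answer: 1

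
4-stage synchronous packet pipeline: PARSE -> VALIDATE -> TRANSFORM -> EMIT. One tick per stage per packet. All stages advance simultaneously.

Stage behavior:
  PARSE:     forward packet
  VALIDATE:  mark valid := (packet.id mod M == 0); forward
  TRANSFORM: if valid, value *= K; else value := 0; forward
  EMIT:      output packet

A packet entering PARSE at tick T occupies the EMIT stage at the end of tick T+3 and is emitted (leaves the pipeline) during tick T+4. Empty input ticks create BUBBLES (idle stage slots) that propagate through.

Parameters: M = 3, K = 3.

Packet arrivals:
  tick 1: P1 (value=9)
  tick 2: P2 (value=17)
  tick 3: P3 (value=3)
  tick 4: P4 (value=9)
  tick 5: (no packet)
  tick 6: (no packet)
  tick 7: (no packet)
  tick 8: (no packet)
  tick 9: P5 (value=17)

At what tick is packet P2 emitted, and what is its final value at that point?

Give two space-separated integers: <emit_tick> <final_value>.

Answer: 6 0

Derivation:
Tick 1: [PARSE:P1(v=9,ok=F), VALIDATE:-, TRANSFORM:-, EMIT:-] out:-; in:P1
Tick 2: [PARSE:P2(v=17,ok=F), VALIDATE:P1(v=9,ok=F), TRANSFORM:-, EMIT:-] out:-; in:P2
Tick 3: [PARSE:P3(v=3,ok=F), VALIDATE:P2(v=17,ok=F), TRANSFORM:P1(v=0,ok=F), EMIT:-] out:-; in:P3
Tick 4: [PARSE:P4(v=9,ok=F), VALIDATE:P3(v=3,ok=T), TRANSFORM:P2(v=0,ok=F), EMIT:P1(v=0,ok=F)] out:-; in:P4
Tick 5: [PARSE:-, VALIDATE:P4(v=9,ok=F), TRANSFORM:P3(v=9,ok=T), EMIT:P2(v=0,ok=F)] out:P1(v=0); in:-
Tick 6: [PARSE:-, VALIDATE:-, TRANSFORM:P4(v=0,ok=F), EMIT:P3(v=9,ok=T)] out:P2(v=0); in:-
Tick 7: [PARSE:-, VALIDATE:-, TRANSFORM:-, EMIT:P4(v=0,ok=F)] out:P3(v=9); in:-
Tick 8: [PARSE:-, VALIDATE:-, TRANSFORM:-, EMIT:-] out:P4(v=0); in:-
Tick 9: [PARSE:P5(v=17,ok=F), VALIDATE:-, TRANSFORM:-, EMIT:-] out:-; in:P5
Tick 10: [PARSE:-, VALIDATE:P5(v=17,ok=F), TRANSFORM:-, EMIT:-] out:-; in:-
Tick 11: [PARSE:-, VALIDATE:-, TRANSFORM:P5(v=0,ok=F), EMIT:-] out:-; in:-
Tick 12: [PARSE:-, VALIDATE:-, TRANSFORM:-, EMIT:P5(v=0,ok=F)] out:-; in:-
Tick 13: [PARSE:-, VALIDATE:-, TRANSFORM:-, EMIT:-] out:P5(v=0); in:-
P2: arrives tick 2, valid=False (id=2, id%3=2), emit tick 6, final value 0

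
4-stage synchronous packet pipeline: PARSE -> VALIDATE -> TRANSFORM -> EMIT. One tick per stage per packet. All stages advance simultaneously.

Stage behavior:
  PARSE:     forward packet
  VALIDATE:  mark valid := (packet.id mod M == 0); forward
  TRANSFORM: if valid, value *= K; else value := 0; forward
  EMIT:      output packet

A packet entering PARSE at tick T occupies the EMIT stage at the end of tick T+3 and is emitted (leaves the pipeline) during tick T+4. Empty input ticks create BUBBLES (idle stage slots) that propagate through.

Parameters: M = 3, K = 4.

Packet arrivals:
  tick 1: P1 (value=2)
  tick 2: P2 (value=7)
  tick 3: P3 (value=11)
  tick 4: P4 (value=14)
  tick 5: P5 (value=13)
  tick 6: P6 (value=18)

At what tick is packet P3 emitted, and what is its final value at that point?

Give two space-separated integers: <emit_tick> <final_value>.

Tick 1: [PARSE:P1(v=2,ok=F), VALIDATE:-, TRANSFORM:-, EMIT:-] out:-; in:P1
Tick 2: [PARSE:P2(v=7,ok=F), VALIDATE:P1(v=2,ok=F), TRANSFORM:-, EMIT:-] out:-; in:P2
Tick 3: [PARSE:P3(v=11,ok=F), VALIDATE:P2(v=7,ok=F), TRANSFORM:P1(v=0,ok=F), EMIT:-] out:-; in:P3
Tick 4: [PARSE:P4(v=14,ok=F), VALIDATE:P3(v=11,ok=T), TRANSFORM:P2(v=0,ok=F), EMIT:P1(v=0,ok=F)] out:-; in:P4
Tick 5: [PARSE:P5(v=13,ok=F), VALIDATE:P4(v=14,ok=F), TRANSFORM:P3(v=44,ok=T), EMIT:P2(v=0,ok=F)] out:P1(v=0); in:P5
Tick 6: [PARSE:P6(v=18,ok=F), VALIDATE:P5(v=13,ok=F), TRANSFORM:P4(v=0,ok=F), EMIT:P3(v=44,ok=T)] out:P2(v=0); in:P6
Tick 7: [PARSE:-, VALIDATE:P6(v=18,ok=T), TRANSFORM:P5(v=0,ok=F), EMIT:P4(v=0,ok=F)] out:P3(v=44); in:-
Tick 8: [PARSE:-, VALIDATE:-, TRANSFORM:P6(v=72,ok=T), EMIT:P5(v=0,ok=F)] out:P4(v=0); in:-
Tick 9: [PARSE:-, VALIDATE:-, TRANSFORM:-, EMIT:P6(v=72,ok=T)] out:P5(v=0); in:-
Tick 10: [PARSE:-, VALIDATE:-, TRANSFORM:-, EMIT:-] out:P6(v=72); in:-
P3: arrives tick 3, valid=True (id=3, id%3=0), emit tick 7, final value 44

Answer: 7 44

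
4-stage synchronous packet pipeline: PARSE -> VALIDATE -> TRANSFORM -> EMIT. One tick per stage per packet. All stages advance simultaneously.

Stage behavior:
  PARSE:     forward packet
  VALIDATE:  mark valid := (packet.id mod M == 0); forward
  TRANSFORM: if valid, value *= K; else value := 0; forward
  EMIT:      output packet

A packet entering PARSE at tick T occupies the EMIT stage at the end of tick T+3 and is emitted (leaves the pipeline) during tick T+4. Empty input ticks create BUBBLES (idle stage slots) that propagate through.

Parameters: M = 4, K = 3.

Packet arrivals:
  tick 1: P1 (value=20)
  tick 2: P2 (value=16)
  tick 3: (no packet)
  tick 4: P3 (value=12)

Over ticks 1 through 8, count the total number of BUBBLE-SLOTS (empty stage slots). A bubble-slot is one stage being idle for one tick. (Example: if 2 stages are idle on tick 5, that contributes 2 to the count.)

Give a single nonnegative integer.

Answer: 20

Derivation:
Tick 1: [PARSE:P1(v=20,ok=F), VALIDATE:-, TRANSFORM:-, EMIT:-] out:-; bubbles=3
Tick 2: [PARSE:P2(v=16,ok=F), VALIDATE:P1(v=20,ok=F), TRANSFORM:-, EMIT:-] out:-; bubbles=2
Tick 3: [PARSE:-, VALIDATE:P2(v=16,ok=F), TRANSFORM:P1(v=0,ok=F), EMIT:-] out:-; bubbles=2
Tick 4: [PARSE:P3(v=12,ok=F), VALIDATE:-, TRANSFORM:P2(v=0,ok=F), EMIT:P1(v=0,ok=F)] out:-; bubbles=1
Tick 5: [PARSE:-, VALIDATE:P3(v=12,ok=F), TRANSFORM:-, EMIT:P2(v=0,ok=F)] out:P1(v=0); bubbles=2
Tick 6: [PARSE:-, VALIDATE:-, TRANSFORM:P3(v=0,ok=F), EMIT:-] out:P2(v=0); bubbles=3
Tick 7: [PARSE:-, VALIDATE:-, TRANSFORM:-, EMIT:P3(v=0,ok=F)] out:-; bubbles=3
Tick 8: [PARSE:-, VALIDATE:-, TRANSFORM:-, EMIT:-] out:P3(v=0); bubbles=4
Total bubble-slots: 20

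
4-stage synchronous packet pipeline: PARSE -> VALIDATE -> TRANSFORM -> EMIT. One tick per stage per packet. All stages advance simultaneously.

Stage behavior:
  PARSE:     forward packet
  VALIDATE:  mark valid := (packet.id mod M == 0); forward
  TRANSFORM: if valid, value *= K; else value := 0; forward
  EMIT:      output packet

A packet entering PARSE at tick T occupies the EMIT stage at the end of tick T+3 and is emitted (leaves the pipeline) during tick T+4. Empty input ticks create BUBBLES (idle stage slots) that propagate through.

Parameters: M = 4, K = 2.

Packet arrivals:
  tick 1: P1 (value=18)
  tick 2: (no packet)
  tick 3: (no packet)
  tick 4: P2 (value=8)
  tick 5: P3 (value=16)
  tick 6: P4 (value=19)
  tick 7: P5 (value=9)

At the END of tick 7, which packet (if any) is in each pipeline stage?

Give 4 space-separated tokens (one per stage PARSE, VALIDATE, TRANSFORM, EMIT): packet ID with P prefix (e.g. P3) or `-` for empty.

Tick 1: [PARSE:P1(v=18,ok=F), VALIDATE:-, TRANSFORM:-, EMIT:-] out:-; in:P1
Tick 2: [PARSE:-, VALIDATE:P1(v=18,ok=F), TRANSFORM:-, EMIT:-] out:-; in:-
Tick 3: [PARSE:-, VALIDATE:-, TRANSFORM:P1(v=0,ok=F), EMIT:-] out:-; in:-
Tick 4: [PARSE:P2(v=8,ok=F), VALIDATE:-, TRANSFORM:-, EMIT:P1(v=0,ok=F)] out:-; in:P2
Tick 5: [PARSE:P3(v=16,ok=F), VALIDATE:P2(v=8,ok=F), TRANSFORM:-, EMIT:-] out:P1(v=0); in:P3
Tick 6: [PARSE:P4(v=19,ok=F), VALIDATE:P3(v=16,ok=F), TRANSFORM:P2(v=0,ok=F), EMIT:-] out:-; in:P4
Tick 7: [PARSE:P5(v=9,ok=F), VALIDATE:P4(v=19,ok=T), TRANSFORM:P3(v=0,ok=F), EMIT:P2(v=0,ok=F)] out:-; in:P5
At end of tick 7: ['P5', 'P4', 'P3', 'P2']

Answer: P5 P4 P3 P2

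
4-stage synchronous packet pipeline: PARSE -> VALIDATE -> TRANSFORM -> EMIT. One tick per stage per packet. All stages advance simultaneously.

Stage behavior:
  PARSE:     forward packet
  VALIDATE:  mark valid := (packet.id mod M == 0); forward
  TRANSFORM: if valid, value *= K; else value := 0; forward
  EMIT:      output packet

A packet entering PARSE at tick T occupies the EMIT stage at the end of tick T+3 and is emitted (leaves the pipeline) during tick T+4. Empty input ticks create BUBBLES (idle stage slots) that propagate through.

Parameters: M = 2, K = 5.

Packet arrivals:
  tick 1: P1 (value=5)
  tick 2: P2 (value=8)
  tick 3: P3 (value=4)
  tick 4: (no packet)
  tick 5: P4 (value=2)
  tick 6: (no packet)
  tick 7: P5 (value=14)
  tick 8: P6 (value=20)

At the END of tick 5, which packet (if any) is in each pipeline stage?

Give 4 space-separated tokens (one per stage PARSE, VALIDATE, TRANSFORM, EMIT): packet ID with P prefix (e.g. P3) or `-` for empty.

Tick 1: [PARSE:P1(v=5,ok=F), VALIDATE:-, TRANSFORM:-, EMIT:-] out:-; in:P1
Tick 2: [PARSE:P2(v=8,ok=F), VALIDATE:P1(v=5,ok=F), TRANSFORM:-, EMIT:-] out:-; in:P2
Tick 3: [PARSE:P3(v=4,ok=F), VALIDATE:P2(v=8,ok=T), TRANSFORM:P1(v=0,ok=F), EMIT:-] out:-; in:P3
Tick 4: [PARSE:-, VALIDATE:P3(v=4,ok=F), TRANSFORM:P2(v=40,ok=T), EMIT:P1(v=0,ok=F)] out:-; in:-
Tick 5: [PARSE:P4(v=2,ok=F), VALIDATE:-, TRANSFORM:P3(v=0,ok=F), EMIT:P2(v=40,ok=T)] out:P1(v=0); in:P4
At end of tick 5: ['P4', '-', 'P3', 'P2']

Answer: P4 - P3 P2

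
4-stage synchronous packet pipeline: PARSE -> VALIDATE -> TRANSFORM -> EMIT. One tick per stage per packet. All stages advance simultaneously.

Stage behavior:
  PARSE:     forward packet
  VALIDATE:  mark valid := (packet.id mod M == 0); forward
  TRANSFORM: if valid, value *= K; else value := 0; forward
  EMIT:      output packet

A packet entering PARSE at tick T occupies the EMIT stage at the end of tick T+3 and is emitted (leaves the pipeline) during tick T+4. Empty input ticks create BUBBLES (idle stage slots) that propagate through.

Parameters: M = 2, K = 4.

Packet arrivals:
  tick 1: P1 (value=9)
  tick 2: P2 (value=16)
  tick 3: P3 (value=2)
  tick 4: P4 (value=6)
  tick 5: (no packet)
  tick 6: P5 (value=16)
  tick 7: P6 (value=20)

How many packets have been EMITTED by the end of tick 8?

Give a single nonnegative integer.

Answer: 4

Derivation:
Tick 1: [PARSE:P1(v=9,ok=F), VALIDATE:-, TRANSFORM:-, EMIT:-] out:-; in:P1
Tick 2: [PARSE:P2(v=16,ok=F), VALIDATE:P1(v=9,ok=F), TRANSFORM:-, EMIT:-] out:-; in:P2
Tick 3: [PARSE:P3(v=2,ok=F), VALIDATE:P2(v=16,ok=T), TRANSFORM:P1(v=0,ok=F), EMIT:-] out:-; in:P3
Tick 4: [PARSE:P4(v=6,ok=F), VALIDATE:P3(v=2,ok=F), TRANSFORM:P2(v=64,ok=T), EMIT:P1(v=0,ok=F)] out:-; in:P4
Tick 5: [PARSE:-, VALIDATE:P4(v=6,ok=T), TRANSFORM:P3(v=0,ok=F), EMIT:P2(v=64,ok=T)] out:P1(v=0); in:-
Tick 6: [PARSE:P5(v=16,ok=F), VALIDATE:-, TRANSFORM:P4(v=24,ok=T), EMIT:P3(v=0,ok=F)] out:P2(v=64); in:P5
Tick 7: [PARSE:P6(v=20,ok=F), VALIDATE:P5(v=16,ok=F), TRANSFORM:-, EMIT:P4(v=24,ok=T)] out:P3(v=0); in:P6
Tick 8: [PARSE:-, VALIDATE:P6(v=20,ok=T), TRANSFORM:P5(v=0,ok=F), EMIT:-] out:P4(v=24); in:-
Emitted by tick 8: ['P1', 'P2', 'P3', 'P4']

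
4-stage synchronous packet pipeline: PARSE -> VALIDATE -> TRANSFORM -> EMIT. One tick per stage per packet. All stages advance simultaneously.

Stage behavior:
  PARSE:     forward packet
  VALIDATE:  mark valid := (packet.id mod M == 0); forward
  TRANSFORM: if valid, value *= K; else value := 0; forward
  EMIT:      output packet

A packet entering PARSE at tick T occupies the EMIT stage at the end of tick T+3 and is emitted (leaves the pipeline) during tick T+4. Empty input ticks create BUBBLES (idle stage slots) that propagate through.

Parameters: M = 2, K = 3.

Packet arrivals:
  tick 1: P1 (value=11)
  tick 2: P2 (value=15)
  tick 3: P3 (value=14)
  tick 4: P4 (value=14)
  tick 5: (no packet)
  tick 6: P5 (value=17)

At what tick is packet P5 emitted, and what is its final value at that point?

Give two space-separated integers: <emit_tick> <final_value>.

Answer: 10 0

Derivation:
Tick 1: [PARSE:P1(v=11,ok=F), VALIDATE:-, TRANSFORM:-, EMIT:-] out:-; in:P1
Tick 2: [PARSE:P2(v=15,ok=F), VALIDATE:P1(v=11,ok=F), TRANSFORM:-, EMIT:-] out:-; in:P2
Tick 3: [PARSE:P3(v=14,ok=F), VALIDATE:P2(v=15,ok=T), TRANSFORM:P1(v=0,ok=F), EMIT:-] out:-; in:P3
Tick 4: [PARSE:P4(v=14,ok=F), VALIDATE:P3(v=14,ok=F), TRANSFORM:P2(v=45,ok=T), EMIT:P1(v=0,ok=F)] out:-; in:P4
Tick 5: [PARSE:-, VALIDATE:P4(v=14,ok=T), TRANSFORM:P3(v=0,ok=F), EMIT:P2(v=45,ok=T)] out:P1(v=0); in:-
Tick 6: [PARSE:P5(v=17,ok=F), VALIDATE:-, TRANSFORM:P4(v=42,ok=T), EMIT:P3(v=0,ok=F)] out:P2(v=45); in:P5
Tick 7: [PARSE:-, VALIDATE:P5(v=17,ok=F), TRANSFORM:-, EMIT:P4(v=42,ok=T)] out:P3(v=0); in:-
Tick 8: [PARSE:-, VALIDATE:-, TRANSFORM:P5(v=0,ok=F), EMIT:-] out:P4(v=42); in:-
Tick 9: [PARSE:-, VALIDATE:-, TRANSFORM:-, EMIT:P5(v=0,ok=F)] out:-; in:-
Tick 10: [PARSE:-, VALIDATE:-, TRANSFORM:-, EMIT:-] out:P5(v=0); in:-
P5: arrives tick 6, valid=False (id=5, id%2=1), emit tick 10, final value 0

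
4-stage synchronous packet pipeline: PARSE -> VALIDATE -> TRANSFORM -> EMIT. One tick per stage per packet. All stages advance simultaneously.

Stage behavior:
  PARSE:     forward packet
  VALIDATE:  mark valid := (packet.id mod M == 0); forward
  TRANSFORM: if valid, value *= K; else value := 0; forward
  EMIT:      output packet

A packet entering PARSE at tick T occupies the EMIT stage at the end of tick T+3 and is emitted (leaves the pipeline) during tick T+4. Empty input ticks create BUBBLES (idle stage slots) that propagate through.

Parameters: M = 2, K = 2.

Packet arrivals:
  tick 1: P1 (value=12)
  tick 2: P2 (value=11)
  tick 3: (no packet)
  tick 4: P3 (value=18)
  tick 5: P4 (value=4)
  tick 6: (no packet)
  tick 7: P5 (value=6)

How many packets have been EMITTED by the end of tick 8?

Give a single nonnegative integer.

Answer: 3

Derivation:
Tick 1: [PARSE:P1(v=12,ok=F), VALIDATE:-, TRANSFORM:-, EMIT:-] out:-; in:P1
Tick 2: [PARSE:P2(v=11,ok=F), VALIDATE:P1(v=12,ok=F), TRANSFORM:-, EMIT:-] out:-; in:P2
Tick 3: [PARSE:-, VALIDATE:P2(v=11,ok=T), TRANSFORM:P1(v=0,ok=F), EMIT:-] out:-; in:-
Tick 4: [PARSE:P3(v=18,ok=F), VALIDATE:-, TRANSFORM:P2(v=22,ok=T), EMIT:P1(v=0,ok=F)] out:-; in:P3
Tick 5: [PARSE:P4(v=4,ok=F), VALIDATE:P3(v=18,ok=F), TRANSFORM:-, EMIT:P2(v=22,ok=T)] out:P1(v=0); in:P4
Tick 6: [PARSE:-, VALIDATE:P4(v=4,ok=T), TRANSFORM:P3(v=0,ok=F), EMIT:-] out:P2(v=22); in:-
Tick 7: [PARSE:P5(v=6,ok=F), VALIDATE:-, TRANSFORM:P4(v=8,ok=T), EMIT:P3(v=0,ok=F)] out:-; in:P5
Tick 8: [PARSE:-, VALIDATE:P5(v=6,ok=F), TRANSFORM:-, EMIT:P4(v=8,ok=T)] out:P3(v=0); in:-
Emitted by tick 8: ['P1', 'P2', 'P3']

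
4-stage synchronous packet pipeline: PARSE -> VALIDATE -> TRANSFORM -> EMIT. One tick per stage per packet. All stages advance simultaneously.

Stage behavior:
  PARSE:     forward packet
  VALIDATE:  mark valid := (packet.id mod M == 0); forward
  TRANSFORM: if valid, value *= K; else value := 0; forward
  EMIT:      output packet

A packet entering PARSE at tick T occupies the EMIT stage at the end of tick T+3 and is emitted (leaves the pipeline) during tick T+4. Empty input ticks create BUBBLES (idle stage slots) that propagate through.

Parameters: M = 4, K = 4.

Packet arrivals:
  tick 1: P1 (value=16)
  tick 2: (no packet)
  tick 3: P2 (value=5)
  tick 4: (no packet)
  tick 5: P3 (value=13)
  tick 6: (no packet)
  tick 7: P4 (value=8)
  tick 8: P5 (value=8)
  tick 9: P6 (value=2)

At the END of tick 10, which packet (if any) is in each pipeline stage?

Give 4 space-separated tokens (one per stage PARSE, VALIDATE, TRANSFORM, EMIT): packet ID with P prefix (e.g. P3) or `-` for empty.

Answer: - P6 P5 P4

Derivation:
Tick 1: [PARSE:P1(v=16,ok=F), VALIDATE:-, TRANSFORM:-, EMIT:-] out:-; in:P1
Tick 2: [PARSE:-, VALIDATE:P1(v=16,ok=F), TRANSFORM:-, EMIT:-] out:-; in:-
Tick 3: [PARSE:P2(v=5,ok=F), VALIDATE:-, TRANSFORM:P1(v=0,ok=F), EMIT:-] out:-; in:P2
Tick 4: [PARSE:-, VALIDATE:P2(v=5,ok=F), TRANSFORM:-, EMIT:P1(v=0,ok=F)] out:-; in:-
Tick 5: [PARSE:P3(v=13,ok=F), VALIDATE:-, TRANSFORM:P2(v=0,ok=F), EMIT:-] out:P1(v=0); in:P3
Tick 6: [PARSE:-, VALIDATE:P3(v=13,ok=F), TRANSFORM:-, EMIT:P2(v=0,ok=F)] out:-; in:-
Tick 7: [PARSE:P4(v=8,ok=F), VALIDATE:-, TRANSFORM:P3(v=0,ok=F), EMIT:-] out:P2(v=0); in:P4
Tick 8: [PARSE:P5(v=8,ok=F), VALIDATE:P4(v=8,ok=T), TRANSFORM:-, EMIT:P3(v=0,ok=F)] out:-; in:P5
Tick 9: [PARSE:P6(v=2,ok=F), VALIDATE:P5(v=8,ok=F), TRANSFORM:P4(v=32,ok=T), EMIT:-] out:P3(v=0); in:P6
Tick 10: [PARSE:-, VALIDATE:P6(v=2,ok=F), TRANSFORM:P5(v=0,ok=F), EMIT:P4(v=32,ok=T)] out:-; in:-
At end of tick 10: ['-', 'P6', 'P5', 'P4']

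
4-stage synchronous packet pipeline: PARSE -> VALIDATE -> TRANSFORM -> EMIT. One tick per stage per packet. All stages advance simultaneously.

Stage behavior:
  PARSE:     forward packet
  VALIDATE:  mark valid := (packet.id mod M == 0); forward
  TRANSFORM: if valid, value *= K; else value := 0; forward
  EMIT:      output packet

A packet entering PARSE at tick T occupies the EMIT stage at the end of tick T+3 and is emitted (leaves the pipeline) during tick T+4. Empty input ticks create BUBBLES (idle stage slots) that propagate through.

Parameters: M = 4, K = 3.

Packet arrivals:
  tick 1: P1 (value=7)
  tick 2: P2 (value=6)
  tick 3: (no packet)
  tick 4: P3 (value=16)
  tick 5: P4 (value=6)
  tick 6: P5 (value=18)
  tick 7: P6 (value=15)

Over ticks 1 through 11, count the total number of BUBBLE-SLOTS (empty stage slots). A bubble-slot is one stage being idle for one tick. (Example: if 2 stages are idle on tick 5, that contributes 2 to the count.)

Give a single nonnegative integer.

Answer: 20

Derivation:
Tick 1: [PARSE:P1(v=7,ok=F), VALIDATE:-, TRANSFORM:-, EMIT:-] out:-; bubbles=3
Tick 2: [PARSE:P2(v=6,ok=F), VALIDATE:P1(v=7,ok=F), TRANSFORM:-, EMIT:-] out:-; bubbles=2
Tick 3: [PARSE:-, VALIDATE:P2(v=6,ok=F), TRANSFORM:P1(v=0,ok=F), EMIT:-] out:-; bubbles=2
Tick 4: [PARSE:P3(v=16,ok=F), VALIDATE:-, TRANSFORM:P2(v=0,ok=F), EMIT:P1(v=0,ok=F)] out:-; bubbles=1
Tick 5: [PARSE:P4(v=6,ok=F), VALIDATE:P3(v=16,ok=F), TRANSFORM:-, EMIT:P2(v=0,ok=F)] out:P1(v=0); bubbles=1
Tick 6: [PARSE:P5(v=18,ok=F), VALIDATE:P4(v=6,ok=T), TRANSFORM:P3(v=0,ok=F), EMIT:-] out:P2(v=0); bubbles=1
Tick 7: [PARSE:P6(v=15,ok=F), VALIDATE:P5(v=18,ok=F), TRANSFORM:P4(v=18,ok=T), EMIT:P3(v=0,ok=F)] out:-; bubbles=0
Tick 8: [PARSE:-, VALIDATE:P6(v=15,ok=F), TRANSFORM:P5(v=0,ok=F), EMIT:P4(v=18,ok=T)] out:P3(v=0); bubbles=1
Tick 9: [PARSE:-, VALIDATE:-, TRANSFORM:P6(v=0,ok=F), EMIT:P5(v=0,ok=F)] out:P4(v=18); bubbles=2
Tick 10: [PARSE:-, VALIDATE:-, TRANSFORM:-, EMIT:P6(v=0,ok=F)] out:P5(v=0); bubbles=3
Tick 11: [PARSE:-, VALIDATE:-, TRANSFORM:-, EMIT:-] out:P6(v=0); bubbles=4
Total bubble-slots: 20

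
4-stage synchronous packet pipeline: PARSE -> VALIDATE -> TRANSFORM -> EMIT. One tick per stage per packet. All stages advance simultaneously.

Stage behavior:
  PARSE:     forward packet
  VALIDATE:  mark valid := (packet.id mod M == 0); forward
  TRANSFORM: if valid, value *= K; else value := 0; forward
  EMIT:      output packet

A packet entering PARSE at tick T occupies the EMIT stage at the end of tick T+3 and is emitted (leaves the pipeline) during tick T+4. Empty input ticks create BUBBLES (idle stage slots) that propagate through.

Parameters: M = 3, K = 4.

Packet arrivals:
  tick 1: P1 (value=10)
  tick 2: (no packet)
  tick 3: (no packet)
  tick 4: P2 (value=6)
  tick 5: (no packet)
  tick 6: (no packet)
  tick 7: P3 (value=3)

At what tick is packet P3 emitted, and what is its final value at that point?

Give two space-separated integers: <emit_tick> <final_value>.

Tick 1: [PARSE:P1(v=10,ok=F), VALIDATE:-, TRANSFORM:-, EMIT:-] out:-; in:P1
Tick 2: [PARSE:-, VALIDATE:P1(v=10,ok=F), TRANSFORM:-, EMIT:-] out:-; in:-
Tick 3: [PARSE:-, VALIDATE:-, TRANSFORM:P1(v=0,ok=F), EMIT:-] out:-; in:-
Tick 4: [PARSE:P2(v=6,ok=F), VALIDATE:-, TRANSFORM:-, EMIT:P1(v=0,ok=F)] out:-; in:P2
Tick 5: [PARSE:-, VALIDATE:P2(v=6,ok=F), TRANSFORM:-, EMIT:-] out:P1(v=0); in:-
Tick 6: [PARSE:-, VALIDATE:-, TRANSFORM:P2(v=0,ok=F), EMIT:-] out:-; in:-
Tick 7: [PARSE:P3(v=3,ok=F), VALIDATE:-, TRANSFORM:-, EMIT:P2(v=0,ok=F)] out:-; in:P3
Tick 8: [PARSE:-, VALIDATE:P3(v=3,ok=T), TRANSFORM:-, EMIT:-] out:P2(v=0); in:-
Tick 9: [PARSE:-, VALIDATE:-, TRANSFORM:P3(v=12,ok=T), EMIT:-] out:-; in:-
Tick 10: [PARSE:-, VALIDATE:-, TRANSFORM:-, EMIT:P3(v=12,ok=T)] out:-; in:-
Tick 11: [PARSE:-, VALIDATE:-, TRANSFORM:-, EMIT:-] out:P3(v=12); in:-
P3: arrives tick 7, valid=True (id=3, id%3=0), emit tick 11, final value 12

Answer: 11 12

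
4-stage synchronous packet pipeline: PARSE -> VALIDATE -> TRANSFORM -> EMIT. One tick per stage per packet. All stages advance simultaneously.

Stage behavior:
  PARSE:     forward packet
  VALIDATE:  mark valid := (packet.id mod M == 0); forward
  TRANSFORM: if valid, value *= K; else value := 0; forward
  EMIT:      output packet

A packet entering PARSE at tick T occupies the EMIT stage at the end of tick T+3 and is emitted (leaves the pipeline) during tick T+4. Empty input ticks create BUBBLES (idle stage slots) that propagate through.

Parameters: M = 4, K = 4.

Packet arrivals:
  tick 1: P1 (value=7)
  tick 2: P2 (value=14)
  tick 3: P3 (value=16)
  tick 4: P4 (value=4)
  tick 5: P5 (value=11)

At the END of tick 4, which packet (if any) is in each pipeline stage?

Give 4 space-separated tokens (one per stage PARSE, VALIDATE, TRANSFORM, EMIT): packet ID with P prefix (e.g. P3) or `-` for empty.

Answer: P4 P3 P2 P1

Derivation:
Tick 1: [PARSE:P1(v=7,ok=F), VALIDATE:-, TRANSFORM:-, EMIT:-] out:-; in:P1
Tick 2: [PARSE:P2(v=14,ok=F), VALIDATE:P1(v=7,ok=F), TRANSFORM:-, EMIT:-] out:-; in:P2
Tick 3: [PARSE:P3(v=16,ok=F), VALIDATE:P2(v=14,ok=F), TRANSFORM:P1(v=0,ok=F), EMIT:-] out:-; in:P3
Tick 4: [PARSE:P4(v=4,ok=F), VALIDATE:P3(v=16,ok=F), TRANSFORM:P2(v=0,ok=F), EMIT:P1(v=0,ok=F)] out:-; in:P4
At end of tick 4: ['P4', 'P3', 'P2', 'P1']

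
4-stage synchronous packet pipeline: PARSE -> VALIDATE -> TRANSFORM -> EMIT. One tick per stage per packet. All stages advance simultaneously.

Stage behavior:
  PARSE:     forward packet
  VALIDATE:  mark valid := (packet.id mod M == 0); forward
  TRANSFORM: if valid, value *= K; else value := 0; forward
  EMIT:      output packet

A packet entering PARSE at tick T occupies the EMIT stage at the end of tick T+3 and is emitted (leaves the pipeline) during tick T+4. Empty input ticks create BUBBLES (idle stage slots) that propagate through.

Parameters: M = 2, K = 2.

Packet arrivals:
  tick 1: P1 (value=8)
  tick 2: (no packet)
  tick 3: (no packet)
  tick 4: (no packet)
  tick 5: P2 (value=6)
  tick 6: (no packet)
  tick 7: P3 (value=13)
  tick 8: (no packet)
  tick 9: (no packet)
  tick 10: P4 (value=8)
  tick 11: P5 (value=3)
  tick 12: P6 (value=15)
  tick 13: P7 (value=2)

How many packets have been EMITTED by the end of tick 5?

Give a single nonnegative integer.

Tick 1: [PARSE:P1(v=8,ok=F), VALIDATE:-, TRANSFORM:-, EMIT:-] out:-; in:P1
Tick 2: [PARSE:-, VALIDATE:P1(v=8,ok=F), TRANSFORM:-, EMIT:-] out:-; in:-
Tick 3: [PARSE:-, VALIDATE:-, TRANSFORM:P1(v=0,ok=F), EMIT:-] out:-; in:-
Tick 4: [PARSE:-, VALIDATE:-, TRANSFORM:-, EMIT:P1(v=0,ok=F)] out:-; in:-
Tick 5: [PARSE:P2(v=6,ok=F), VALIDATE:-, TRANSFORM:-, EMIT:-] out:P1(v=0); in:P2
Emitted by tick 5: ['P1']

Answer: 1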